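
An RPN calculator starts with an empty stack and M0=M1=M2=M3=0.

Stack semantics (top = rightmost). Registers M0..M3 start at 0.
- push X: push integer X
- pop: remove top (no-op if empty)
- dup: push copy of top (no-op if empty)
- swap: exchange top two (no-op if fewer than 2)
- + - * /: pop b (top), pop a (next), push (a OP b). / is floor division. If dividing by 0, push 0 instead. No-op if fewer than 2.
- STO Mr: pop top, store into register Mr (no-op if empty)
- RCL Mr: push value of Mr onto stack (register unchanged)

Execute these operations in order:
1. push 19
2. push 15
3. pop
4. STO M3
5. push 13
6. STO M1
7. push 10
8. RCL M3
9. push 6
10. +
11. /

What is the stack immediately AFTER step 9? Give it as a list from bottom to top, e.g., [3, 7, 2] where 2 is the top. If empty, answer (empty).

After op 1 (push 19): stack=[19] mem=[0,0,0,0]
After op 2 (push 15): stack=[19,15] mem=[0,0,0,0]
After op 3 (pop): stack=[19] mem=[0,0,0,0]
After op 4 (STO M3): stack=[empty] mem=[0,0,0,19]
After op 5 (push 13): stack=[13] mem=[0,0,0,19]
After op 6 (STO M1): stack=[empty] mem=[0,13,0,19]
After op 7 (push 10): stack=[10] mem=[0,13,0,19]
After op 8 (RCL M3): stack=[10,19] mem=[0,13,0,19]
After op 9 (push 6): stack=[10,19,6] mem=[0,13,0,19]

[10, 19, 6]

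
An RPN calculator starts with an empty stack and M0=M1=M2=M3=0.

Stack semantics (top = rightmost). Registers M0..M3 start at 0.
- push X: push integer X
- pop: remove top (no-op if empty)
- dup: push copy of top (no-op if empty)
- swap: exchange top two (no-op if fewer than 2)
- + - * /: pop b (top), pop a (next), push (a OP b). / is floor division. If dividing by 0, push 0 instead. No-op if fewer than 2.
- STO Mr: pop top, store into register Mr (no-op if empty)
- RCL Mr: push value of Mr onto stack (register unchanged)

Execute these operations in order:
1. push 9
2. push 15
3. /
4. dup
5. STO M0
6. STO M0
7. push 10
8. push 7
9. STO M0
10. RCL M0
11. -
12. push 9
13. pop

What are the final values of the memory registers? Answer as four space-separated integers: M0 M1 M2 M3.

After op 1 (push 9): stack=[9] mem=[0,0,0,0]
After op 2 (push 15): stack=[9,15] mem=[0,0,0,0]
After op 3 (/): stack=[0] mem=[0,0,0,0]
After op 4 (dup): stack=[0,0] mem=[0,0,0,0]
After op 5 (STO M0): stack=[0] mem=[0,0,0,0]
After op 6 (STO M0): stack=[empty] mem=[0,0,0,0]
After op 7 (push 10): stack=[10] mem=[0,0,0,0]
After op 8 (push 7): stack=[10,7] mem=[0,0,0,0]
After op 9 (STO M0): stack=[10] mem=[7,0,0,0]
After op 10 (RCL M0): stack=[10,7] mem=[7,0,0,0]
After op 11 (-): stack=[3] mem=[7,0,0,0]
After op 12 (push 9): stack=[3,9] mem=[7,0,0,0]
After op 13 (pop): stack=[3] mem=[7,0,0,0]

Answer: 7 0 0 0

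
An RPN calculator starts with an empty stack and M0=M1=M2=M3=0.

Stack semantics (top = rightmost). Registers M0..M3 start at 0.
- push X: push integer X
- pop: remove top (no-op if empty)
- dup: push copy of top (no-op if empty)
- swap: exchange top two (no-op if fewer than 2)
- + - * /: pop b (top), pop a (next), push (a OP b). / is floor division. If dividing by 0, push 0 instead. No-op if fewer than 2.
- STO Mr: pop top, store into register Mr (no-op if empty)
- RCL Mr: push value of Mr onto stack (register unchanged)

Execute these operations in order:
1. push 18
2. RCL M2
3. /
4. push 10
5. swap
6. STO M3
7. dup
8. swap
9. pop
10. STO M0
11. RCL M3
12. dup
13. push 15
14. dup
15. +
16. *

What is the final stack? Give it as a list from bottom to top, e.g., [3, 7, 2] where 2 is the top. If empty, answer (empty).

Answer: [0, 0]

Derivation:
After op 1 (push 18): stack=[18] mem=[0,0,0,0]
After op 2 (RCL M2): stack=[18,0] mem=[0,0,0,0]
After op 3 (/): stack=[0] mem=[0,0,0,0]
After op 4 (push 10): stack=[0,10] mem=[0,0,0,0]
After op 5 (swap): stack=[10,0] mem=[0,0,0,0]
After op 6 (STO M3): stack=[10] mem=[0,0,0,0]
After op 7 (dup): stack=[10,10] mem=[0,0,0,0]
After op 8 (swap): stack=[10,10] mem=[0,0,0,0]
After op 9 (pop): stack=[10] mem=[0,0,0,0]
After op 10 (STO M0): stack=[empty] mem=[10,0,0,0]
After op 11 (RCL M3): stack=[0] mem=[10,0,0,0]
After op 12 (dup): stack=[0,0] mem=[10,0,0,0]
After op 13 (push 15): stack=[0,0,15] mem=[10,0,0,0]
After op 14 (dup): stack=[0,0,15,15] mem=[10,0,0,0]
After op 15 (+): stack=[0,0,30] mem=[10,0,0,0]
After op 16 (*): stack=[0,0] mem=[10,0,0,0]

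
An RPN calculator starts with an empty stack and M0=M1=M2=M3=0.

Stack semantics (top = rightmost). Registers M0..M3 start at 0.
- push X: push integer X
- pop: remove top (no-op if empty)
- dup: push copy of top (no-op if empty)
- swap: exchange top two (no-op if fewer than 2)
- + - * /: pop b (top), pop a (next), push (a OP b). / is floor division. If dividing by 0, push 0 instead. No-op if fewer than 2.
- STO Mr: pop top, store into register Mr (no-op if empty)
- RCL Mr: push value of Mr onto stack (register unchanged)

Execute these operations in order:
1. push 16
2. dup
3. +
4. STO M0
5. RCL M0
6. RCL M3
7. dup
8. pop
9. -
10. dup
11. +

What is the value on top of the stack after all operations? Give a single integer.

Answer: 64

Derivation:
After op 1 (push 16): stack=[16] mem=[0,0,0,0]
After op 2 (dup): stack=[16,16] mem=[0,0,0,0]
After op 3 (+): stack=[32] mem=[0,0,0,0]
After op 4 (STO M0): stack=[empty] mem=[32,0,0,0]
After op 5 (RCL M0): stack=[32] mem=[32,0,0,0]
After op 6 (RCL M3): stack=[32,0] mem=[32,0,0,0]
After op 7 (dup): stack=[32,0,0] mem=[32,0,0,0]
After op 8 (pop): stack=[32,0] mem=[32,0,0,0]
After op 9 (-): stack=[32] mem=[32,0,0,0]
After op 10 (dup): stack=[32,32] mem=[32,0,0,0]
After op 11 (+): stack=[64] mem=[32,0,0,0]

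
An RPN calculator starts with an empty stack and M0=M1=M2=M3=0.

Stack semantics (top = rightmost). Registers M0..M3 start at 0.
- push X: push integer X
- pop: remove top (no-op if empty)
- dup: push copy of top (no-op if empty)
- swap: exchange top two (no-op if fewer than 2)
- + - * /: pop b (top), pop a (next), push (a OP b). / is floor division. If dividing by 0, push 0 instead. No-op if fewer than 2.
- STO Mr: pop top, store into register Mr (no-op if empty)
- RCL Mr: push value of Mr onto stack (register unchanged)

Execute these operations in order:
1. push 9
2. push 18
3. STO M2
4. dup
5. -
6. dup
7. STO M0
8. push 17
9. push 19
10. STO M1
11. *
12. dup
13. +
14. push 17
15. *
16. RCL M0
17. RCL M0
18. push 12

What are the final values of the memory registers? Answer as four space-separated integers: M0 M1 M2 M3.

Answer: 0 19 18 0

Derivation:
After op 1 (push 9): stack=[9] mem=[0,0,0,0]
After op 2 (push 18): stack=[9,18] mem=[0,0,0,0]
After op 3 (STO M2): stack=[9] mem=[0,0,18,0]
After op 4 (dup): stack=[9,9] mem=[0,0,18,0]
After op 5 (-): stack=[0] mem=[0,0,18,0]
After op 6 (dup): stack=[0,0] mem=[0,0,18,0]
After op 7 (STO M0): stack=[0] mem=[0,0,18,0]
After op 8 (push 17): stack=[0,17] mem=[0,0,18,0]
After op 9 (push 19): stack=[0,17,19] mem=[0,0,18,0]
After op 10 (STO M1): stack=[0,17] mem=[0,19,18,0]
After op 11 (*): stack=[0] mem=[0,19,18,0]
After op 12 (dup): stack=[0,0] mem=[0,19,18,0]
After op 13 (+): stack=[0] mem=[0,19,18,0]
After op 14 (push 17): stack=[0,17] mem=[0,19,18,0]
After op 15 (*): stack=[0] mem=[0,19,18,0]
After op 16 (RCL M0): stack=[0,0] mem=[0,19,18,0]
After op 17 (RCL M0): stack=[0,0,0] mem=[0,19,18,0]
After op 18 (push 12): stack=[0,0,0,12] mem=[0,19,18,0]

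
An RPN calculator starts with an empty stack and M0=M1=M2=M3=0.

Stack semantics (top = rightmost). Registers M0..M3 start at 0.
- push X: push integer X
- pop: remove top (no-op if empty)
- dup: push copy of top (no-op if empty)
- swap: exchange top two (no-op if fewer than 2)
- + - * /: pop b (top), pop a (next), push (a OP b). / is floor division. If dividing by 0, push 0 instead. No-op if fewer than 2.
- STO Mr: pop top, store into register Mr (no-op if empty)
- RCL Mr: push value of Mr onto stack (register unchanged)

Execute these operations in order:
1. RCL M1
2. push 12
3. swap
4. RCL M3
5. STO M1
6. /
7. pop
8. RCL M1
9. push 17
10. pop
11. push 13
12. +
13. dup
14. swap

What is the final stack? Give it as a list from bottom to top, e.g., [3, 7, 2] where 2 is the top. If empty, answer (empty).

Answer: [13, 13]

Derivation:
After op 1 (RCL M1): stack=[0] mem=[0,0,0,0]
After op 2 (push 12): stack=[0,12] mem=[0,0,0,0]
After op 3 (swap): stack=[12,0] mem=[0,0,0,0]
After op 4 (RCL M3): stack=[12,0,0] mem=[0,0,0,0]
After op 5 (STO M1): stack=[12,0] mem=[0,0,0,0]
After op 6 (/): stack=[0] mem=[0,0,0,0]
After op 7 (pop): stack=[empty] mem=[0,0,0,0]
After op 8 (RCL M1): stack=[0] mem=[0,0,0,0]
After op 9 (push 17): stack=[0,17] mem=[0,0,0,0]
After op 10 (pop): stack=[0] mem=[0,0,0,0]
After op 11 (push 13): stack=[0,13] mem=[0,0,0,0]
After op 12 (+): stack=[13] mem=[0,0,0,0]
After op 13 (dup): stack=[13,13] mem=[0,0,0,0]
After op 14 (swap): stack=[13,13] mem=[0,0,0,0]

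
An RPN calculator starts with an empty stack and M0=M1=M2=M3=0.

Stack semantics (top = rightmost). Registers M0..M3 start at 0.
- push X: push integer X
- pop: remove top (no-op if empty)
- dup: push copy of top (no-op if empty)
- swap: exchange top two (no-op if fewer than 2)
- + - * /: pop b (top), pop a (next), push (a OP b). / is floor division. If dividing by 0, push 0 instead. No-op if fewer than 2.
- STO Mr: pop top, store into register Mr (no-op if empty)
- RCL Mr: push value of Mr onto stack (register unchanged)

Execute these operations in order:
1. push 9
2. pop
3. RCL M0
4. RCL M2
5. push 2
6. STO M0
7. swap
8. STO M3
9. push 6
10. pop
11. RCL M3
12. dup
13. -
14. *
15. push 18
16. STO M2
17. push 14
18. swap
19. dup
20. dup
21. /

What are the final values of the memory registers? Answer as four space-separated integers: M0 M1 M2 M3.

Answer: 2 0 18 0

Derivation:
After op 1 (push 9): stack=[9] mem=[0,0,0,0]
After op 2 (pop): stack=[empty] mem=[0,0,0,0]
After op 3 (RCL M0): stack=[0] mem=[0,0,0,0]
After op 4 (RCL M2): stack=[0,0] mem=[0,0,0,0]
After op 5 (push 2): stack=[0,0,2] mem=[0,0,0,0]
After op 6 (STO M0): stack=[0,0] mem=[2,0,0,0]
After op 7 (swap): stack=[0,0] mem=[2,0,0,0]
After op 8 (STO M3): stack=[0] mem=[2,0,0,0]
After op 9 (push 6): stack=[0,6] mem=[2,0,0,0]
After op 10 (pop): stack=[0] mem=[2,0,0,0]
After op 11 (RCL M3): stack=[0,0] mem=[2,0,0,0]
After op 12 (dup): stack=[0,0,0] mem=[2,0,0,0]
After op 13 (-): stack=[0,0] mem=[2,0,0,0]
After op 14 (*): stack=[0] mem=[2,0,0,0]
After op 15 (push 18): stack=[0,18] mem=[2,0,0,0]
After op 16 (STO M2): stack=[0] mem=[2,0,18,0]
After op 17 (push 14): stack=[0,14] mem=[2,0,18,0]
After op 18 (swap): stack=[14,0] mem=[2,0,18,0]
After op 19 (dup): stack=[14,0,0] mem=[2,0,18,0]
After op 20 (dup): stack=[14,0,0,0] mem=[2,0,18,0]
After op 21 (/): stack=[14,0,0] mem=[2,0,18,0]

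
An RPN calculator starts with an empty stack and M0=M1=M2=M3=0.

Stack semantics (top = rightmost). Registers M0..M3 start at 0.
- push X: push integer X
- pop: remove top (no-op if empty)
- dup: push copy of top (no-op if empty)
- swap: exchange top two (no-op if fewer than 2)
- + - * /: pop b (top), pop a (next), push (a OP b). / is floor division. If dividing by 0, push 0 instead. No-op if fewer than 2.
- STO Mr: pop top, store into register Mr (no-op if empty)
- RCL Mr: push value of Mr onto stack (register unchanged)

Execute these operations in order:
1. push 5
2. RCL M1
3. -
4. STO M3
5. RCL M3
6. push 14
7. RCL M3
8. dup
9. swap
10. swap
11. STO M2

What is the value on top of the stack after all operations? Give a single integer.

After op 1 (push 5): stack=[5] mem=[0,0,0,0]
After op 2 (RCL M1): stack=[5,0] mem=[0,0,0,0]
After op 3 (-): stack=[5] mem=[0,0,0,0]
After op 4 (STO M3): stack=[empty] mem=[0,0,0,5]
After op 5 (RCL M3): stack=[5] mem=[0,0,0,5]
After op 6 (push 14): stack=[5,14] mem=[0,0,0,5]
After op 7 (RCL M3): stack=[5,14,5] mem=[0,0,0,5]
After op 8 (dup): stack=[5,14,5,5] mem=[0,0,0,5]
After op 9 (swap): stack=[5,14,5,5] mem=[0,0,0,5]
After op 10 (swap): stack=[5,14,5,5] mem=[0,0,0,5]
After op 11 (STO M2): stack=[5,14,5] mem=[0,0,5,5]

Answer: 5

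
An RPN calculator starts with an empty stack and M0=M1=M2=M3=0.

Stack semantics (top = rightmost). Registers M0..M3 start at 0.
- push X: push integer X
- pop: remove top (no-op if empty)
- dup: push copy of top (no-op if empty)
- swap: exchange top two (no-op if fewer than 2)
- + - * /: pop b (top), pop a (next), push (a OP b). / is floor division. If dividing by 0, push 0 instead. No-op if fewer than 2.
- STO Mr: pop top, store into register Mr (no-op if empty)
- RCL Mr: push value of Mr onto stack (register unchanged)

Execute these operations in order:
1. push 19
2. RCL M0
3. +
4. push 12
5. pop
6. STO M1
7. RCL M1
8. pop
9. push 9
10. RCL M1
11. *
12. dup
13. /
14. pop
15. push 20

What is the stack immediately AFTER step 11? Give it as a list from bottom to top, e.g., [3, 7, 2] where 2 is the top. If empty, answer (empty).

After op 1 (push 19): stack=[19] mem=[0,0,0,0]
After op 2 (RCL M0): stack=[19,0] mem=[0,0,0,0]
After op 3 (+): stack=[19] mem=[0,0,0,0]
After op 4 (push 12): stack=[19,12] mem=[0,0,0,0]
After op 5 (pop): stack=[19] mem=[0,0,0,0]
After op 6 (STO M1): stack=[empty] mem=[0,19,0,0]
After op 7 (RCL M1): stack=[19] mem=[0,19,0,0]
After op 8 (pop): stack=[empty] mem=[0,19,0,0]
After op 9 (push 9): stack=[9] mem=[0,19,0,0]
After op 10 (RCL M1): stack=[9,19] mem=[0,19,0,0]
After op 11 (*): stack=[171] mem=[0,19,0,0]

[171]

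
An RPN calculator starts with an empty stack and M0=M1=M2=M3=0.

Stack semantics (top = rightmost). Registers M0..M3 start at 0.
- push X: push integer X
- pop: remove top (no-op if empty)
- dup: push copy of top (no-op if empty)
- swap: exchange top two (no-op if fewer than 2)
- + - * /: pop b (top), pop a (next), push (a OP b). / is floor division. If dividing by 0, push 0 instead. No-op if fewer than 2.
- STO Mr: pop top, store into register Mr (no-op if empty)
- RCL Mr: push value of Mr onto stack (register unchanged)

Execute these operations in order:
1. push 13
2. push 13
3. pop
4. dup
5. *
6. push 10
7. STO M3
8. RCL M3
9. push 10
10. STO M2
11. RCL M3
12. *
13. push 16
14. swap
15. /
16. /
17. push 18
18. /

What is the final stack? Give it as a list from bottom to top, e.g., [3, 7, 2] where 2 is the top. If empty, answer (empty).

Answer: [0]

Derivation:
After op 1 (push 13): stack=[13] mem=[0,0,0,0]
After op 2 (push 13): stack=[13,13] mem=[0,0,0,0]
After op 3 (pop): stack=[13] mem=[0,0,0,0]
After op 4 (dup): stack=[13,13] mem=[0,0,0,0]
After op 5 (*): stack=[169] mem=[0,0,0,0]
After op 6 (push 10): stack=[169,10] mem=[0,0,0,0]
After op 7 (STO M3): stack=[169] mem=[0,0,0,10]
After op 8 (RCL M3): stack=[169,10] mem=[0,0,0,10]
After op 9 (push 10): stack=[169,10,10] mem=[0,0,0,10]
After op 10 (STO M2): stack=[169,10] mem=[0,0,10,10]
After op 11 (RCL M3): stack=[169,10,10] mem=[0,0,10,10]
After op 12 (*): stack=[169,100] mem=[0,0,10,10]
After op 13 (push 16): stack=[169,100,16] mem=[0,0,10,10]
After op 14 (swap): stack=[169,16,100] mem=[0,0,10,10]
After op 15 (/): stack=[169,0] mem=[0,0,10,10]
After op 16 (/): stack=[0] mem=[0,0,10,10]
After op 17 (push 18): stack=[0,18] mem=[0,0,10,10]
After op 18 (/): stack=[0] mem=[0,0,10,10]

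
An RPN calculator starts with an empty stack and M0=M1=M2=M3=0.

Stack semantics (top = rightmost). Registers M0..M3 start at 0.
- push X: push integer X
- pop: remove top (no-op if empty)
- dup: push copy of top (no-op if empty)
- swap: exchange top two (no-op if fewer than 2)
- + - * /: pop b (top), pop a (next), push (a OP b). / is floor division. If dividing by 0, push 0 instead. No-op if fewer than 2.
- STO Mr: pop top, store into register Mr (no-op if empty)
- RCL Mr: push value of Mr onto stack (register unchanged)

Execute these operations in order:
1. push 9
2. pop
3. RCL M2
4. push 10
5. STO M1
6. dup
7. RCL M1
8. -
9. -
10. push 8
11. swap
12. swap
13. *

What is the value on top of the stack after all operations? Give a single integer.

After op 1 (push 9): stack=[9] mem=[0,0,0,0]
After op 2 (pop): stack=[empty] mem=[0,0,0,0]
After op 3 (RCL M2): stack=[0] mem=[0,0,0,0]
After op 4 (push 10): stack=[0,10] mem=[0,0,0,0]
After op 5 (STO M1): stack=[0] mem=[0,10,0,0]
After op 6 (dup): stack=[0,0] mem=[0,10,0,0]
After op 7 (RCL M1): stack=[0,0,10] mem=[0,10,0,0]
After op 8 (-): stack=[0,-10] mem=[0,10,0,0]
After op 9 (-): stack=[10] mem=[0,10,0,0]
After op 10 (push 8): stack=[10,8] mem=[0,10,0,0]
After op 11 (swap): stack=[8,10] mem=[0,10,0,0]
After op 12 (swap): stack=[10,8] mem=[0,10,0,0]
After op 13 (*): stack=[80] mem=[0,10,0,0]

Answer: 80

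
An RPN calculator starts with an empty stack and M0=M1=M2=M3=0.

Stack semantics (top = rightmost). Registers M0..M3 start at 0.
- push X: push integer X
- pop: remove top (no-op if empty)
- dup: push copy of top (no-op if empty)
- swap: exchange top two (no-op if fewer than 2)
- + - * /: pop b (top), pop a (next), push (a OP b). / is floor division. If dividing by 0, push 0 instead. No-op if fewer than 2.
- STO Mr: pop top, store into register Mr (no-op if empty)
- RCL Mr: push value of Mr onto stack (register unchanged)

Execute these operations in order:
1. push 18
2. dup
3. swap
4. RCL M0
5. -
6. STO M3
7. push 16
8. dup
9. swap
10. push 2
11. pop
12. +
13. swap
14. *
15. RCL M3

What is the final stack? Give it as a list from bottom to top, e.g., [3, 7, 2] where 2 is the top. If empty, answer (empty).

After op 1 (push 18): stack=[18] mem=[0,0,0,0]
After op 2 (dup): stack=[18,18] mem=[0,0,0,0]
After op 3 (swap): stack=[18,18] mem=[0,0,0,0]
After op 4 (RCL M0): stack=[18,18,0] mem=[0,0,0,0]
After op 5 (-): stack=[18,18] mem=[0,0,0,0]
After op 6 (STO M3): stack=[18] mem=[0,0,0,18]
After op 7 (push 16): stack=[18,16] mem=[0,0,0,18]
After op 8 (dup): stack=[18,16,16] mem=[0,0,0,18]
After op 9 (swap): stack=[18,16,16] mem=[0,0,0,18]
After op 10 (push 2): stack=[18,16,16,2] mem=[0,0,0,18]
After op 11 (pop): stack=[18,16,16] mem=[0,0,0,18]
After op 12 (+): stack=[18,32] mem=[0,0,0,18]
After op 13 (swap): stack=[32,18] mem=[0,0,0,18]
After op 14 (*): stack=[576] mem=[0,0,0,18]
After op 15 (RCL M3): stack=[576,18] mem=[0,0,0,18]

Answer: [576, 18]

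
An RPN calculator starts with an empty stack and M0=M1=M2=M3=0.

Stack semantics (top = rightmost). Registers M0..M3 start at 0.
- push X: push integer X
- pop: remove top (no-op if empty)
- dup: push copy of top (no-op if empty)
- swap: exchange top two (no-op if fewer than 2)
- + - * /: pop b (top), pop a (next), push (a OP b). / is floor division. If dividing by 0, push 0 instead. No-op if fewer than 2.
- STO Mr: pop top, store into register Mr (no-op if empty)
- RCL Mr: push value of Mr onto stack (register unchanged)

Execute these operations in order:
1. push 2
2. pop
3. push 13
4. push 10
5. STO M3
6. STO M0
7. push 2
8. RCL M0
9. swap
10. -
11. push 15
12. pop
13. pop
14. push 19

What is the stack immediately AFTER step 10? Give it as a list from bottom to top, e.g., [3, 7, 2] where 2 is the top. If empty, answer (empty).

After op 1 (push 2): stack=[2] mem=[0,0,0,0]
After op 2 (pop): stack=[empty] mem=[0,0,0,0]
After op 3 (push 13): stack=[13] mem=[0,0,0,0]
After op 4 (push 10): stack=[13,10] mem=[0,0,0,0]
After op 5 (STO M3): stack=[13] mem=[0,0,0,10]
After op 6 (STO M0): stack=[empty] mem=[13,0,0,10]
After op 7 (push 2): stack=[2] mem=[13,0,0,10]
After op 8 (RCL M0): stack=[2,13] mem=[13,0,0,10]
After op 9 (swap): stack=[13,2] mem=[13,0,0,10]
After op 10 (-): stack=[11] mem=[13,0,0,10]

[11]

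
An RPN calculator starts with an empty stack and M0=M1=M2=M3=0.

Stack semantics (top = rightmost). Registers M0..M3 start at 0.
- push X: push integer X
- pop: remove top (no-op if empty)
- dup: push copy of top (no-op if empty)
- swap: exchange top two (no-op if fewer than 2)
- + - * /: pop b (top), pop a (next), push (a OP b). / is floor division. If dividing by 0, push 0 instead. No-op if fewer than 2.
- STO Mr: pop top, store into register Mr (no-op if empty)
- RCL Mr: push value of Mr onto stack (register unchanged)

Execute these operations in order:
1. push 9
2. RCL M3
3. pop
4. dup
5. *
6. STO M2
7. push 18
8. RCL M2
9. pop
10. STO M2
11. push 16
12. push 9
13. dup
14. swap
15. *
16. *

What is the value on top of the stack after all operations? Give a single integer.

Answer: 1296

Derivation:
After op 1 (push 9): stack=[9] mem=[0,0,0,0]
After op 2 (RCL M3): stack=[9,0] mem=[0,0,0,0]
After op 3 (pop): stack=[9] mem=[0,0,0,0]
After op 4 (dup): stack=[9,9] mem=[0,0,0,0]
After op 5 (*): stack=[81] mem=[0,0,0,0]
After op 6 (STO M2): stack=[empty] mem=[0,0,81,0]
After op 7 (push 18): stack=[18] mem=[0,0,81,0]
After op 8 (RCL M2): stack=[18,81] mem=[0,0,81,0]
After op 9 (pop): stack=[18] mem=[0,0,81,0]
After op 10 (STO M2): stack=[empty] mem=[0,0,18,0]
After op 11 (push 16): stack=[16] mem=[0,0,18,0]
After op 12 (push 9): stack=[16,9] mem=[0,0,18,0]
After op 13 (dup): stack=[16,9,9] mem=[0,0,18,0]
After op 14 (swap): stack=[16,9,9] mem=[0,0,18,0]
After op 15 (*): stack=[16,81] mem=[0,0,18,0]
After op 16 (*): stack=[1296] mem=[0,0,18,0]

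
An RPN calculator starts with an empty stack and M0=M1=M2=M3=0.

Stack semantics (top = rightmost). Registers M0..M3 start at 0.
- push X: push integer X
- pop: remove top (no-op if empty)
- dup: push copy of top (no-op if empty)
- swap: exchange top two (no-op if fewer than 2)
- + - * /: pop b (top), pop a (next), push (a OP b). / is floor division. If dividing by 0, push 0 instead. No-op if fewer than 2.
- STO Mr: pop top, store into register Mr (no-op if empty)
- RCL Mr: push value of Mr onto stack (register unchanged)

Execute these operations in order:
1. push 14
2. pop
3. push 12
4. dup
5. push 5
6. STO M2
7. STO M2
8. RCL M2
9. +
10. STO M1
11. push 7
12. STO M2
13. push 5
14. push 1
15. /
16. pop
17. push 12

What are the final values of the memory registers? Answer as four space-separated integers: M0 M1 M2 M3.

After op 1 (push 14): stack=[14] mem=[0,0,0,0]
After op 2 (pop): stack=[empty] mem=[0,0,0,0]
After op 3 (push 12): stack=[12] mem=[0,0,0,0]
After op 4 (dup): stack=[12,12] mem=[0,0,0,0]
After op 5 (push 5): stack=[12,12,5] mem=[0,0,0,0]
After op 6 (STO M2): stack=[12,12] mem=[0,0,5,0]
After op 7 (STO M2): stack=[12] mem=[0,0,12,0]
After op 8 (RCL M2): stack=[12,12] mem=[0,0,12,0]
After op 9 (+): stack=[24] mem=[0,0,12,0]
After op 10 (STO M1): stack=[empty] mem=[0,24,12,0]
After op 11 (push 7): stack=[7] mem=[0,24,12,0]
After op 12 (STO M2): stack=[empty] mem=[0,24,7,0]
After op 13 (push 5): stack=[5] mem=[0,24,7,0]
After op 14 (push 1): stack=[5,1] mem=[0,24,7,0]
After op 15 (/): stack=[5] mem=[0,24,7,0]
After op 16 (pop): stack=[empty] mem=[0,24,7,0]
After op 17 (push 12): stack=[12] mem=[0,24,7,0]

Answer: 0 24 7 0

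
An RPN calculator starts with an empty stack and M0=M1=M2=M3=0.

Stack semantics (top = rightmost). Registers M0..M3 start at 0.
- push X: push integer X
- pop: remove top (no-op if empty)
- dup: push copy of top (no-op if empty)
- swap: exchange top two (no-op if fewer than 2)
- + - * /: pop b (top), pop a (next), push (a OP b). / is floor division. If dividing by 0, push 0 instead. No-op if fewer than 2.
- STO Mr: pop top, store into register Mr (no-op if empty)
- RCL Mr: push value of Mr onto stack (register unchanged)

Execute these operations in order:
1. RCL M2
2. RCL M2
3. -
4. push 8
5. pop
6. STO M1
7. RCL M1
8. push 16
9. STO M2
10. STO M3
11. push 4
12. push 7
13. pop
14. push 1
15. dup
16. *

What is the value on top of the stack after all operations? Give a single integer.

Answer: 1

Derivation:
After op 1 (RCL M2): stack=[0] mem=[0,0,0,0]
After op 2 (RCL M2): stack=[0,0] mem=[0,0,0,0]
After op 3 (-): stack=[0] mem=[0,0,0,0]
After op 4 (push 8): stack=[0,8] mem=[0,0,0,0]
After op 5 (pop): stack=[0] mem=[0,0,0,0]
After op 6 (STO M1): stack=[empty] mem=[0,0,0,0]
After op 7 (RCL M1): stack=[0] mem=[0,0,0,0]
After op 8 (push 16): stack=[0,16] mem=[0,0,0,0]
After op 9 (STO M2): stack=[0] mem=[0,0,16,0]
After op 10 (STO M3): stack=[empty] mem=[0,0,16,0]
After op 11 (push 4): stack=[4] mem=[0,0,16,0]
After op 12 (push 7): stack=[4,7] mem=[0,0,16,0]
After op 13 (pop): stack=[4] mem=[0,0,16,0]
After op 14 (push 1): stack=[4,1] mem=[0,0,16,0]
After op 15 (dup): stack=[4,1,1] mem=[0,0,16,0]
After op 16 (*): stack=[4,1] mem=[0,0,16,0]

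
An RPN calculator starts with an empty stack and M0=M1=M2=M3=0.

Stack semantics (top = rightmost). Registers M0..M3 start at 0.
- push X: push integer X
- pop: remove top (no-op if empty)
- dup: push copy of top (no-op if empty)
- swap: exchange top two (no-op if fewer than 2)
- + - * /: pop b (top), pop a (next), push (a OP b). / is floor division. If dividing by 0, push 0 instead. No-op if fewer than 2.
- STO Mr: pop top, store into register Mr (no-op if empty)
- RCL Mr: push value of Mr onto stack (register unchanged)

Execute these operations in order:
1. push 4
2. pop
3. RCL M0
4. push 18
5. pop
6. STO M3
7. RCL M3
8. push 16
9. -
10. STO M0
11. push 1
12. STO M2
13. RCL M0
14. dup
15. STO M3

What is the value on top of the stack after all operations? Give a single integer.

Answer: -16

Derivation:
After op 1 (push 4): stack=[4] mem=[0,0,0,0]
After op 2 (pop): stack=[empty] mem=[0,0,0,0]
After op 3 (RCL M0): stack=[0] mem=[0,0,0,0]
After op 4 (push 18): stack=[0,18] mem=[0,0,0,0]
After op 5 (pop): stack=[0] mem=[0,0,0,0]
After op 6 (STO M3): stack=[empty] mem=[0,0,0,0]
After op 7 (RCL M3): stack=[0] mem=[0,0,0,0]
After op 8 (push 16): stack=[0,16] mem=[0,0,0,0]
After op 9 (-): stack=[-16] mem=[0,0,0,0]
After op 10 (STO M0): stack=[empty] mem=[-16,0,0,0]
After op 11 (push 1): stack=[1] mem=[-16,0,0,0]
After op 12 (STO M2): stack=[empty] mem=[-16,0,1,0]
After op 13 (RCL M0): stack=[-16] mem=[-16,0,1,0]
After op 14 (dup): stack=[-16,-16] mem=[-16,0,1,0]
After op 15 (STO M3): stack=[-16] mem=[-16,0,1,-16]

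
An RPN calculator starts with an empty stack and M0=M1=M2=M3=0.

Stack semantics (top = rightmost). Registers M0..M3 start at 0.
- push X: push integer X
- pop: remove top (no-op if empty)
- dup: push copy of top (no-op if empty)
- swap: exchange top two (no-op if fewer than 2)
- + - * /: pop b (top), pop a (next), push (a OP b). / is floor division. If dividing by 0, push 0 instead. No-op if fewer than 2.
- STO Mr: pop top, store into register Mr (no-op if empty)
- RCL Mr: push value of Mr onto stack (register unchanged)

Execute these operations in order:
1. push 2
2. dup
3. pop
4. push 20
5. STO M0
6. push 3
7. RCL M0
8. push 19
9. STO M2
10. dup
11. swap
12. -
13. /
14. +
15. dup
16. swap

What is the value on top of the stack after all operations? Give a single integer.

After op 1 (push 2): stack=[2] mem=[0,0,0,0]
After op 2 (dup): stack=[2,2] mem=[0,0,0,0]
After op 3 (pop): stack=[2] mem=[0,0,0,0]
After op 4 (push 20): stack=[2,20] mem=[0,0,0,0]
After op 5 (STO M0): stack=[2] mem=[20,0,0,0]
After op 6 (push 3): stack=[2,3] mem=[20,0,0,0]
After op 7 (RCL M0): stack=[2,3,20] mem=[20,0,0,0]
After op 8 (push 19): stack=[2,3,20,19] mem=[20,0,0,0]
After op 9 (STO M2): stack=[2,3,20] mem=[20,0,19,0]
After op 10 (dup): stack=[2,3,20,20] mem=[20,0,19,0]
After op 11 (swap): stack=[2,3,20,20] mem=[20,0,19,0]
After op 12 (-): stack=[2,3,0] mem=[20,0,19,0]
After op 13 (/): stack=[2,0] mem=[20,0,19,0]
After op 14 (+): stack=[2] mem=[20,0,19,0]
After op 15 (dup): stack=[2,2] mem=[20,0,19,0]
After op 16 (swap): stack=[2,2] mem=[20,0,19,0]

Answer: 2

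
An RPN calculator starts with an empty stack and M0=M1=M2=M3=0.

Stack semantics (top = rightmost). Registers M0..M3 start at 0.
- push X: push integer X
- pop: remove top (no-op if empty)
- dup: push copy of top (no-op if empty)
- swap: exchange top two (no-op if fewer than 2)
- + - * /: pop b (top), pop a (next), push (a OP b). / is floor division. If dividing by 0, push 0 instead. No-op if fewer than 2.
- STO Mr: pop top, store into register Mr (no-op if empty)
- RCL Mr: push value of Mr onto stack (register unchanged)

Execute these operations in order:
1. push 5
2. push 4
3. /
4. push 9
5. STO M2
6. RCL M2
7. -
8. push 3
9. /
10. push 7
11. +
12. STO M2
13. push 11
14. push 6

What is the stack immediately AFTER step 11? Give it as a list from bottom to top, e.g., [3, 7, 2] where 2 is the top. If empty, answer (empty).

After op 1 (push 5): stack=[5] mem=[0,0,0,0]
After op 2 (push 4): stack=[5,4] mem=[0,0,0,0]
After op 3 (/): stack=[1] mem=[0,0,0,0]
After op 4 (push 9): stack=[1,9] mem=[0,0,0,0]
After op 5 (STO M2): stack=[1] mem=[0,0,9,0]
After op 6 (RCL M2): stack=[1,9] mem=[0,0,9,0]
After op 7 (-): stack=[-8] mem=[0,0,9,0]
After op 8 (push 3): stack=[-8,3] mem=[0,0,9,0]
After op 9 (/): stack=[-3] mem=[0,0,9,0]
After op 10 (push 7): stack=[-3,7] mem=[0,0,9,0]
After op 11 (+): stack=[4] mem=[0,0,9,0]

[4]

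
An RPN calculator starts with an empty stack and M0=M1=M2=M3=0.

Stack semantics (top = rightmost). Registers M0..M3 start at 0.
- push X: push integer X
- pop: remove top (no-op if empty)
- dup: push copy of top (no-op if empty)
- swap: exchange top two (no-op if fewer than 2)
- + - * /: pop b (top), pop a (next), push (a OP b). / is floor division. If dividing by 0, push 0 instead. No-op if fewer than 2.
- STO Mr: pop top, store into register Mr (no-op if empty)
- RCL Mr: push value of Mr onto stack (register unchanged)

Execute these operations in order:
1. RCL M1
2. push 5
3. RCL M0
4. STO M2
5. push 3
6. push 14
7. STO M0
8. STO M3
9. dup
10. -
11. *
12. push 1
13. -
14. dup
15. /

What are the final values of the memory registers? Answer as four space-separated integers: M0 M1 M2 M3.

After op 1 (RCL M1): stack=[0] mem=[0,0,0,0]
After op 2 (push 5): stack=[0,5] mem=[0,0,0,0]
After op 3 (RCL M0): stack=[0,5,0] mem=[0,0,0,0]
After op 4 (STO M2): stack=[0,5] mem=[0,0,0,0]
After op 5 (push 3): stack=[0,5,3] mem=[0,0,0,0]
After op 6 (push 14): stack=[0,5,3,14] mem=[0,0,0,0]
After op 7 (STO M0): stack=[0,5,3] mem=[14,0,0,0]
After op 8 (STO M3): stack=[0,5] mem=[14,0,0,3]
After op 9 (dup): stack=[0,5,5] mem=[14,0,0,3]
After op 10 (-): stack=[0,0] mem=[14,0,0,3]
After op 11 (*): stack=[0] mem=[14,0,0,3]
After op 12 (push 1): stack=[0,1] mem=[14,0,0,3]
After op 13 (-): stack=[-1] mem=[14,0,0,3]
After op 14 (dup): stack=[-1,-1] mem=[14,0,0,3]
After op 15 (/): stack=[1] mem=[14,0,0,3]

Answer: 14 0 0 3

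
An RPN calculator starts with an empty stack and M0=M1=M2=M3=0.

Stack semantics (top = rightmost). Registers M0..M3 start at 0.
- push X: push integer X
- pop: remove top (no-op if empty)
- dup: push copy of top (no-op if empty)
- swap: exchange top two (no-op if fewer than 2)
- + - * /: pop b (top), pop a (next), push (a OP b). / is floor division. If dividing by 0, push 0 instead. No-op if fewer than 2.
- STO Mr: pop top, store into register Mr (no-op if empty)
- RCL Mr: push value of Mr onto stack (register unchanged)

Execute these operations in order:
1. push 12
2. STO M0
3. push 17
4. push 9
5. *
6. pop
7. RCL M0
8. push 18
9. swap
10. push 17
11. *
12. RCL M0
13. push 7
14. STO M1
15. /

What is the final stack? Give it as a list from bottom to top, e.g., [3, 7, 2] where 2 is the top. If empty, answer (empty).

Answer: [18, 17]

Derivation:
After op 1 (push 12): stack=[12] mem=[0,0,0,0]
After op 2 (STO M0): stack=[empty] mem=[12,0,0,0]
After op 3 (push 17): stack=[17] mem=[12,0,0,0]
After op 4 (push 9): stack=[17,9] mem=[12,0,0,0]
After op 5 (*): stack=[153] mem=[12,0,0,0]
After op 6 (pop): stack=[empty] mem=[12,0,0,0]
After op 7 (RCL M0): stack=[12] mem=[12,0,0,0]
After op 8 (push 18): stack=[12,18] mem=[12,0,0,0]
After op 9 (swap): stack=[18,12] mem=[12,0,0,0]
After op 10 (push 17): stack=[18,12,17] mem=[12,0,0,0]
After op 11 (*): stack=[18,204] mem=[12,0,0,0]
After op 12 (RCL M0): stack=[18,204,12] mem=[12,0,0,0]
After op 13 (push 7): stack=[18,204,12,7] mem=[12,0,0,0]
After op 14 (STO M1): stack=[18,204,12] mem=[12,7,0,0]
After op 15 (/): stack=[18,17] mem=[12,7,0,0]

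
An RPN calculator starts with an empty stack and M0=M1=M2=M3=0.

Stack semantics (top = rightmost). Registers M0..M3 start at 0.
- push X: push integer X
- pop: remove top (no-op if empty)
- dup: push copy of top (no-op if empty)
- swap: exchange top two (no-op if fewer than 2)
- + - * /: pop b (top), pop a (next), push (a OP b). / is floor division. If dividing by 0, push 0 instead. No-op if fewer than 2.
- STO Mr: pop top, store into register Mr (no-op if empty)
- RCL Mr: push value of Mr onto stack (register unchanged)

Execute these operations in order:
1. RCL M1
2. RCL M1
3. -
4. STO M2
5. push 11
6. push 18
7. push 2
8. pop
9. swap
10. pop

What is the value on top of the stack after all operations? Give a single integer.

After op 1 (RCL M1): stack=[0] mem=[0,0,0,0]
After op 2 (RCL M1): stack=[0,0] mem=[0,0,0,0]
After op 3 (-): stack=[0] mem=[0,0,0,0]
After op 4 (STO M2): stack=[empty] mem=[0,0,0,0]
After op 5 (push 11): stack=[11] mem=[0,0,0,0]
After op 6 (push 18): stack=[11,18] mem=[0,0,0,0]
After op 7 (push 2): stack=[11,18,2] mem=[0,0,0,0]
After op 8 (pop): stack=[11,18] mem=[0,0,0,0]
After op 9 (swap): stack=[18,11] mem=[0,0,0,0]
After op 10 (pop): stack=[18] mem=[0,0,0,0]

Answer: 18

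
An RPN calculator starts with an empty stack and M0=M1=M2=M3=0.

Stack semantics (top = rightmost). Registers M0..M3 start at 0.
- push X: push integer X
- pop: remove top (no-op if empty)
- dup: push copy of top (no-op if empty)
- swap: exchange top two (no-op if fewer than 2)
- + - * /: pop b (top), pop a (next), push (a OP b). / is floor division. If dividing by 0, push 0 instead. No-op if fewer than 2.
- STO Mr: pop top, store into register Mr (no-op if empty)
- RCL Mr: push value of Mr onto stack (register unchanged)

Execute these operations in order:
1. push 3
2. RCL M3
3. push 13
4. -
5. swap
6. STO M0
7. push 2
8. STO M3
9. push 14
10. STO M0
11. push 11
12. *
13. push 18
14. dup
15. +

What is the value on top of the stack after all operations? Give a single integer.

Answer: 36

Derivation:
After op 1 (push 3): stack=[3] mem=[0,0,0,0]
After op 2 (RCL M3): stack=[3,0] mem=[0,0,0,0]
After op 3 (push 13): stack=[3,0,13] mem=[0,0,0,0]
After op 4 (-): stack=[3,-13] mem=[0,0,0,0]
After op 5 (swap): stack=[-13,3] mem=[0,0,0,0]
After op 6 (STO M0): stack=[-13] mem=[3,0,0,0]
After op 7 (push 2): stack=[-13,2] mem=[3,0,0,0]
After op 8 (STO M3): stack=[-13] mem=[3,0,0,2]
After op 9 (push 14): stack=[-13,14] mem=[3,0,0,2]
After op 10 (STO M0): stack=[-13] mem=[14,0,0,2]
After op 11 (push 11): stack=[-13,11] mem=[14,0,0,2]
After op 12 (*): stack=[-143] mem=[14,0,0,2]
After op 13 (push 18): stack=[-143,18] mem=[14,0,0,2]
After op 14 (dup): stack=[-143,18,18] mem=[14,0,0,2]
After op 15 (+): stack=[-143,36] mem=[14,0,0,2]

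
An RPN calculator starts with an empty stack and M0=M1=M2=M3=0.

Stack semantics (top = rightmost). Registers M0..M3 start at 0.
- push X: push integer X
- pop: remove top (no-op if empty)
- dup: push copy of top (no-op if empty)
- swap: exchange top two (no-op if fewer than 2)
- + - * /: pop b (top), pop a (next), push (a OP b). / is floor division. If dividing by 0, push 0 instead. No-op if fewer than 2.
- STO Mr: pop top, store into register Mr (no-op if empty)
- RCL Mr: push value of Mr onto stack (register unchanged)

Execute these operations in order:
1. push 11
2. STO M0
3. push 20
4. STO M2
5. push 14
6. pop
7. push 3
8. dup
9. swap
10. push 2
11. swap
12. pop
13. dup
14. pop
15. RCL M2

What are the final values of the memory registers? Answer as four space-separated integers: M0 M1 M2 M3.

Answer: 11 0 20 0

Derivation:
After op 1 (push 11): stack=[11] mem=[0,0,0,0]
After op 2 (STO M0): stack=[empty] mem=[11,0,0,0]
After op 3 (push 20): stack=[20] mem=[11,0,0,0]
After op 4 (STO M2): stack=[empty] mem=[11,0,20,0]
After op 5 (push 14): stack=[14] mem=[11,0,20,0]
After op 6 (pop): stack=[empty] mem=[11,0,20,0]
After op 7 (push 3): stack=[3] mem=[11,0,20,0]
After op 8 (dup): stack=[3,3] mem=[11,0,20,0]
After op 9 (swap): stack=[3,3] mem=[11,0,20,0]
After op 10 (push 2): stack=[3,3,2] mem=[11,0,20,0]
After op 11 (swap): stack=[3,2,3] mem=[11,0,20,0]
After op 12 (pop): stack=[3,2] mem=[11,0,20,0]
After op 13 (dup): stack=[3,2,2] mem=[11,0,20,0]
After op 14 (pop): stack=[3,2] mem=[11,0,20,0]
After op 15 (RCL M2): stack=[3,2,20] mem=[11,0,20,0]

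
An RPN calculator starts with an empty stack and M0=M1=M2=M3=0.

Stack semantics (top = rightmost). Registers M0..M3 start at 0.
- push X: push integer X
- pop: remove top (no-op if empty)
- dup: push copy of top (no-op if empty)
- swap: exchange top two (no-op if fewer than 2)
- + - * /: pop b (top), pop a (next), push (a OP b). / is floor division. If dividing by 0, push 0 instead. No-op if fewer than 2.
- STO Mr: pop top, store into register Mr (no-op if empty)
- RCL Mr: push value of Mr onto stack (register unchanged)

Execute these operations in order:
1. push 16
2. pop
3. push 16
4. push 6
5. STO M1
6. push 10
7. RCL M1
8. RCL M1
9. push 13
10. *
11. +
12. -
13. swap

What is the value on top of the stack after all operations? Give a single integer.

Answer: 16

Derivation:
After op 1 (push 16): stack=[16] mem=[0,0,0,0]
After op 2 (pop): stack=[empty] mem=[0,0,0,0]
After op 3 (push 16): stack=[16] mem=[0,0,0,0]
After op 4 (push 6): stack=[16,6] mem=[0,0,0,0]
After op 5 (STO M1): stack=[16] mem=[0,6,0,0]
After op 6 (push 10): stack=[16,10] mem=[0,6,0,0]
After op 7 (RCL M1): stack=[16,10,6] mem=[0,6,0,0]
After op 8 (RCL M1): stack=[16,10,6,6] mem=[0,6,0,0]
After op 9 (push 13): stack=[16,10,6,6,13] mem=[0,6,0,0]
After op 10 (*): stack=[16,10,6,78] mem=[0,6,0,0]
After op 11 (+): stack=[16,10,84] mem=[0,6,0,0]
After op 12 (-): stack=[16,-74] mem=[0,6,0,0]
After op 13 (swap): stack=[-74,16] mem=[0,6,0,0]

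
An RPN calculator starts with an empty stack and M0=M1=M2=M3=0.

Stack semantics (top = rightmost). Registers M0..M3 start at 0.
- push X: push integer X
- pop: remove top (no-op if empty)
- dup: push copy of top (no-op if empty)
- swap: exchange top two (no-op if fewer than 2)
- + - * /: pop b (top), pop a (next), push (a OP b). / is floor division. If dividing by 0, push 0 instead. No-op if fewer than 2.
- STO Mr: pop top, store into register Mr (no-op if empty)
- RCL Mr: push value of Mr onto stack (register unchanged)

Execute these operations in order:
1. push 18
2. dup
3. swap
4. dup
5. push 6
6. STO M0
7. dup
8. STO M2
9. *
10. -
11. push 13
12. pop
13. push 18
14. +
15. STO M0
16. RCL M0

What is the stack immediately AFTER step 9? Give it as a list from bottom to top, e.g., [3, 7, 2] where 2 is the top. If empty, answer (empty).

After op 1 (push 18): stack=[18] mem=[0,0,0,0]
After op 2 (dup): stack=[18,18] mem=[0,0,0,0]
After op 3 (swap): stack=[18,18] mem=[0,0,0,0]
After op 4 (dup): stack=[18,18,18] mem=[0,0,0,0]
After op 5 (push 6): stack=[18,18,18,6] mem=[0,0,0,0]
After op 6 (STO M0): stack=[18,18,18] mem=[6,0,0,0]
After op 7 (dup): stack=[18,18,18,18] mem=[6,0,0,0]
After op 8 (STO M2): stack=[18,18,18] mem=[6,0,18,0]
After op 9 (*): stack=[18,324] mem=[6,0,18,0]

[18, 324]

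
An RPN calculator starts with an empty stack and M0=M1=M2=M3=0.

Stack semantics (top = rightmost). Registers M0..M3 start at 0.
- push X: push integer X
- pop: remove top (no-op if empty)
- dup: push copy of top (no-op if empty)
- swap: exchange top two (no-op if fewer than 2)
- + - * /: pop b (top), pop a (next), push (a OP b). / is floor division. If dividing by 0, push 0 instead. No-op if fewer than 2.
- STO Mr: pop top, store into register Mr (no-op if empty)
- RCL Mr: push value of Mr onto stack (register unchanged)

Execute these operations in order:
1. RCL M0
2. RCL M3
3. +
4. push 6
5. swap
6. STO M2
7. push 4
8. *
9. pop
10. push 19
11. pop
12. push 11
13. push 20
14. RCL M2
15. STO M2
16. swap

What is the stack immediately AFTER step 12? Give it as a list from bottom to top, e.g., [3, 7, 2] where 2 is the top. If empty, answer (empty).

After op 1 (RCL M0): stack=[0] mem=[0,0,0,0]
After op 2 (RCL M3): stack=[0,0] mem=[0,0,0,0]
After op 3 (+): stack=[0] mem=[0,0,0,0]
After op 4 (push 6): stack=[0,6] mem=[0,0,0,0]
After op 5 (swap): stack=[6,0] mem=[0,0,0,0]
After op 6 (STO M2): stack=[6] mem=[0,0,0,0]
After op 7 (push 4): stack=[6,4] mem=[0,0,0,0]
After op 8 (*): stack=[24] mem=[0,0,0,0]
After op 9 (pop): stack=[empty] mem=[0,0,0,0]
After op 10 (push 19): stack=[19] mem=[0,0,0,0]
After op 11 (pop): stack=[empty] mem=[0,0,0,0]
After op 12 (push 11): stack=[11] mem=[0,0,0,0]

[11]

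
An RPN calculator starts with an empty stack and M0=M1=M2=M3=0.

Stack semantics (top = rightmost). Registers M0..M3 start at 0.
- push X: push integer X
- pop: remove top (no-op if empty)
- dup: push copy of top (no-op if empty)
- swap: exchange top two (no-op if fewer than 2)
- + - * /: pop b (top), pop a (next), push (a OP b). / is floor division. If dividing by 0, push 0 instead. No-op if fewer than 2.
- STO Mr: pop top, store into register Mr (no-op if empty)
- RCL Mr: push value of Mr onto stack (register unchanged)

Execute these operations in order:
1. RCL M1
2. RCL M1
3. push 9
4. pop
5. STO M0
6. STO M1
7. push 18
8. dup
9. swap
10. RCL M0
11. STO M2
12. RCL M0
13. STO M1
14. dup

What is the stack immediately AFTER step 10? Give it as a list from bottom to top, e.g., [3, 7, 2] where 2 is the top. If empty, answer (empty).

After op 1 (RCL M1): stack=[0] mem=[0,0,0,0]
After op 2 (RCL M1): stack=[0,0] mem=[0,0,0,0]
After op 3 (push 9): stack=[0,0,9] mem=[0,0,0,0]
After op 4 (pop): stack=[0,0] mem=[0,0,0,0]
After op 5 (STO M0): stack=[0] mem=[0,0,0,0]
After op 6 (STO M1): stack=[empty] mem=[0,0,0,0]
After op 7 (push 18): stack=[18] mem=[0,0,0,0]
After op 8 (dup): stack=[18,18] mem=[0,0,0,0]
After op 9 (swap): stack=[18,18] mem=[0,0,0,0]
After op 10 (RCL M0): stack=[18,18,0] mem=[0,0,0,0]

[18, 18, 0]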